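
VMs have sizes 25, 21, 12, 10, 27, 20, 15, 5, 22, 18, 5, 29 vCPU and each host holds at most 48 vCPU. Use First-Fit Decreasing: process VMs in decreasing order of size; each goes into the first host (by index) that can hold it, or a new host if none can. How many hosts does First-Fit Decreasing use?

Sorted descending: 29, 27, 25, 22, 21, 20, 18, 15, 12, 10, 5, 5.
Put 29 vCPU in host 1; 19 vCPU remain.
Put 27 vCPU in host 2; 21 vCPU remain.
Put 25 vCPU in host 3; 23 vCPU remain.
Put 22 vCPU in host 3; 1 vCPU remain.
Put 21 vCPU in host 2; 0 vCPU remain.
Put 20 vCPU in host 4; 28 vCPU remain.
Put 18 vCPU in host 1; 1 vCPU remain.
Put 15 vCPU in host 4; 13 vCPU remain.
Put 12 vCPU in host 4; 1 vCPU remain.
Put 10 vCPU in host 5; 38 vCPU remain.
Put 5 vCPU in host 5; 33 vCPU remain.
Put 5 vCPU in host 5; 28 vCPU remain.
Final hosts: [29,18] [27,21] [25,22] [20,15,12] [10,5,5].

5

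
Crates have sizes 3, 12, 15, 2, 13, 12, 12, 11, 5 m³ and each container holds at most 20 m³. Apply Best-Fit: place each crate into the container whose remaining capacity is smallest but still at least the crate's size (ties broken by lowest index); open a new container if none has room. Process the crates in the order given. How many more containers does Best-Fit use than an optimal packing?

Best-Fit: [3,12,2] [15,5] [13] [12] [12] [11] → 6 containers.
6 crates exceed 10 m³ (half the capacity), and no two of those can share a container, so at least 6 containers are needed.
So 6 is already optimal.

0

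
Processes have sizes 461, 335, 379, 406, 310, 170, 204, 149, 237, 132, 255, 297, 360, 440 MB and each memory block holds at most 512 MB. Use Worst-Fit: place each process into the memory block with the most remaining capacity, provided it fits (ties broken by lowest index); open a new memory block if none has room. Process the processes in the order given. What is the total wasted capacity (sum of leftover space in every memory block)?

memory block 1: place 461 MB, 51 MB left
memory block 2: place 335 MB, 177 MB left
memory block 3: place 379 MB, 133 MB left
memory block 4: place 406 MB, 106 MB left
memory block 5: place 310 MB, 202 MB left
memory block 5: place 170 MB, 32 MB left
memory block 6: place 204 MB, 308 MB left
memory block 6: place 149 MB, 159 MB left
memory block 7: place 237 MB, 275 MB left
memory block 7: place 132 MB, 143 MB left
memory block 8: place 255 MB, 257 MB left
memory block 9: place 297 MB, 215 MB left
memory block 10: place 360 MB, 152 MB left
memory block 11: place 440 MB, 72 MB left
11 memory blocks × 512 MB = 5632 MB; used 4135 MB; unused 1497 MB.

1497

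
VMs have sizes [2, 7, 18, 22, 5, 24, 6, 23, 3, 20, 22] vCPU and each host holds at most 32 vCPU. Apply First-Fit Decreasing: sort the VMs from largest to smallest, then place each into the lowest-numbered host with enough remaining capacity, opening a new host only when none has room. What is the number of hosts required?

6

Sorted descending: 24, 23, 22, 22, 20, 18, 7, 6, 5, 3, 2.
24 vCPU → host 1 (remaining 8 vCPU)
23 vCPU → host 2 (remaining 9 vCPU)
22 vCPU → host 3 (remaining 10 vCPU)
22 vCPU → host 4 (remaining 10 vCPU)
20 vCPU → host 5 (remaining 12 vCPU)
18 vCPU → host 6 (remaining 14 vCPU)
7 vCPU → host 1 (remaining 1 vCPU)
6 vCPU → host 2 (remaining 3 vCPU)
5 vCPU → host 3 (remaining 5 vCPU)
3 vCPU → host 2 (remaining 0 vCPU)
2 vCPU → host 3 (remaining 3 vCPU)
Final hosts: [24,7] [23,6,3] [22,5,2] [22] [20] [18].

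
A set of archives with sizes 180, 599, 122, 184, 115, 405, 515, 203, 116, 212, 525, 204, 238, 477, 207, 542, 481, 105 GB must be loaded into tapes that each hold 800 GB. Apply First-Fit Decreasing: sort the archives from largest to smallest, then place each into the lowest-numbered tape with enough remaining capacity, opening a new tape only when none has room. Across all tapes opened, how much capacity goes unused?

Sorted descending: 599, 542, 525, 515, 481, 477, 405, 238, 212, 207, 204, 203, 184, 180, 122, 116, 115, 105.
Put 599 GB in tape 1; 201 GB remain.
Put 542 GB in tape 2; 258 GB remain.
Put 525 GB in tape 3; 275 GB remain.
Put 515 GB in tape 4; 285 GB remain.
Put 481 GB in tape 5; 319 GB remain.
Put 477 GB in tape 6; 323 GB remain.
Put 405 GB in tape 7; 395 GB remain.
Put 238 GB in tape 2; 20 GB remain.
Put 212 GB in tape 3; 63 GB remain.
Put 207 GB in tape 4; 78 GB remain.
Put 204 GB in tape 5; 115 GB remain.
Put 203 GB in tape 6; 120 GB remain.
Put 184 GB in tape 1; 17 GB remain.
Put 180 GB in tape 7; 215 GB remain.
Put 122 GB in tape 7; 93 GB remain.
Put 116 GB in tape 6; 4 GB remain.
Put 115 GB in tape 5; 0 GB remain.
Put 105 GB in tape 8; 695 GB remain.
8 tapes × 800 GB = 6400 GB; used 5430 GB; unused 970 GB.

970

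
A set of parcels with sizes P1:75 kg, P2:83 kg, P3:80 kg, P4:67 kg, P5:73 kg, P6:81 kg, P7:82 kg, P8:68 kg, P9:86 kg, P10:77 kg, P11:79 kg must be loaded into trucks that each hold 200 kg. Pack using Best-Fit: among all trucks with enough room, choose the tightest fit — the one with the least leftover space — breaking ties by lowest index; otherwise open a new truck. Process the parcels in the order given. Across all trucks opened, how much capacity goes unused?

P1 (75 kg) → truck 1 (remaining 125 kg)
P2 (83 kg) → truck 1 (remaining 42 kg)
P3 (80 kg) → truck 2 (remaining 120 kg)
P4 (67 kg) → truck 2 (remaining 53 kg)
P5 (73 kg) → truck 3 (remaining 127 kg)
P6 (81 kg) → truck 3 (remaining 46 kg)
P7 (82 kg) → truck 4 (remaining 118 kg)
P8 (68 kg) → truck 4 (remaining 50 kg)
P9 (86 kg) → truck 5 (remaining 114 kg)
P10 (77 kg) → truck 5 (remaining 37 kg)
P11 (79 kg) → truck 6 (remaining 121 kg)
6 trucks × 200 kg = 1200 kg; used 851 kg; unused 349 kg.

349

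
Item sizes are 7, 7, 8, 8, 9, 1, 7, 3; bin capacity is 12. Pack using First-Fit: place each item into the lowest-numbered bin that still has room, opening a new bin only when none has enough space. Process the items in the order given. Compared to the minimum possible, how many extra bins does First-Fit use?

0

First-Fit: [7,1,3] [7] [8] [8] [9] [7] → 6 bins.
6 items exceed 6 (half the capacity), and no two of those can share a bin, so at least 6 bins are needed.
So 6 is already optimal.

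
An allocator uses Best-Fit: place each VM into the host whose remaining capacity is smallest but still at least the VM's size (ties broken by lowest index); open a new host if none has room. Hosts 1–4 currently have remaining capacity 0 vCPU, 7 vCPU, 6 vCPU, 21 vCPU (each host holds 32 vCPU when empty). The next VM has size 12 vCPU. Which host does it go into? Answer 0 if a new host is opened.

4

Hosts with room: host 4 (21 vCPU).
Tightest fit is host 4 with 21 vCPU free.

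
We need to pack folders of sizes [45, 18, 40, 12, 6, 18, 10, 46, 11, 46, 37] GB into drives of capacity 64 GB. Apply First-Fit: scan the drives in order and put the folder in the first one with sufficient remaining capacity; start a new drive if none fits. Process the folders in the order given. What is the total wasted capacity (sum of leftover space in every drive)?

Put 45 GB in drive 1; 19 GB remain.
Put 18 GB in drive 1; 1 GB remain.
Put 40 GB in drive 2; 24 GB remain.
Put 12 GB in drive 2; 12 GB remain.
Put 6 GB in drive 2; 6 GB remain.
Put 18 GB in drive 3; 46 GB remain.
Put 10 GB in drive 3; 36 GB remain.
Put 46 GB in drive 4; 18 GB remain.
Put 11 GB in drive 3; 25 GB remain.
Put 46 GB in drive 5; 18 GB remain.
Put 37 GB in drive 6; 27 GB remain.
6 drives × 64 GB = 384 GB; used 289 GB; unused 95 GB.

95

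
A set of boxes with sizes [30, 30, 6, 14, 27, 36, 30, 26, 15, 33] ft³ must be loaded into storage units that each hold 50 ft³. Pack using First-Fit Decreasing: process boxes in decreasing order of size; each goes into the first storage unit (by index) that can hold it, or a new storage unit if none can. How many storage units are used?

7 storage units

Sorted descending: 36, 33, 30, 30, 30, 27, 26, 15, 14, 6.
36 ft³ → storage unit 1 (remaining 14 ft³)
33 ft³ → storage unit 2 (remaining 17 ft³)
30 ft³ → storage unit 3 (remaining 20 ft³)
30 ft³ → storage unit 4 (remaining 20 ft³)
30 ft³ → storage unit 5 (remaining 20 ft³)
27 ft³ → storage unit 6 (remaining 23 ft³)
26 ft³ → storage unit 7 (remaining 24 ft³)
15 ft³ → storage unit 2 (remaining 2 ft³)
14 ft³ → storage unit 1 (remaining 0 ft³)
6 ft³ → storage unit 3 (remaining 14 ft³)
Final storage units: [36,14] [33,15] [30,6] [30] [30] [27] [26].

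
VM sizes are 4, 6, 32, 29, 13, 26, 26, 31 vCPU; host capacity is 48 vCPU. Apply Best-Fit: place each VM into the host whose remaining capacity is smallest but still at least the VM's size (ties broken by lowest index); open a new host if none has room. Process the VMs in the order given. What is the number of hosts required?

4 vCPU → host 1 (remaining 44 vCPU)
6 vCPU → host 1 (remaining 38 vCPU)
32 vCPU → host 1 (remaining 6 vCPU)
29 vCPU → host 2 (remaining 19 vCPU)
13 vCPU → host 2 (remaining 6 vCPU)
26 vCPU → host 3 (remaining 22 vCPU)
26 vCPU → host 4 (remaining 22 vCPU)
31 vCPU → host 5 (remaining 17 vCPU)

5 hosts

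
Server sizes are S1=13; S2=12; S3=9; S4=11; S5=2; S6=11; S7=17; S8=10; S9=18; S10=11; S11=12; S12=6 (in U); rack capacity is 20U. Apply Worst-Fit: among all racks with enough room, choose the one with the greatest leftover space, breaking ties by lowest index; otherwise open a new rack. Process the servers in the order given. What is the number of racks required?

Put S1 (13U) in rack 1; 7U remain.
Put S2 (12U) in rack 2; 8U remain.
Put S3 (9U) in rack 3; 11U remain.
Put S4 (11U) in rack 3; 0U remain.
Put S5 (2U) in rack 2; 6U remain.
Put S6 (11U) in rack 4; 9U remain.
Put S7 (17U) in rack 5; 3U remain.
Put S8 (10U) in rack 6; 10U remain.
Put S9 (18U) in rack 7; 2U remain.
Put S10 (11U) in rack 8; 9U remain.
Put S11 (12U) in rack 9; 8U remain.
Put S12 (6U) in rack 6; 4U remain.
Final racks: [13] [12,2] [9,11] [11] [17] [10,6] [18] [11] [12].

9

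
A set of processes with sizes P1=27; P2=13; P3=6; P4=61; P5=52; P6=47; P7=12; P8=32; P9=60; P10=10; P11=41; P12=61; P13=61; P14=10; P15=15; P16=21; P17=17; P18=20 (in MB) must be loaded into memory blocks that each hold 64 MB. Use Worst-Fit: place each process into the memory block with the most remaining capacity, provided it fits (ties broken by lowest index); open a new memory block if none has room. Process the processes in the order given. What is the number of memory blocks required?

memory block 1: place P1 (27 MB), 37 MB left
memory block 1: place P2 (13 MB), 24 MB left
memory block 1: place P3 (6 MB), 18 MB left
memory block 2: place P4 (61 MB), 3 MB left
memory block 3: place P5 (52 MB), 12 MB left
memory block 4: place P6 (47 MB), 17 MB left
memory block 1: place P7 (12 MB), 6 MB left
memory block 5: place P8 (32 MB), 32 MB left
memory block 6: place P9 (60 MB), 4 MB left
memory block 5: place P10 (10 MB), 22 MB left
memory block 7: place P11 (41 MB), 23 MB left
memory block 8: place P12 (61 MB), 3 MB left
memory block 9: place P13 (61 MB), 3 MB left
memory block 7: place P14 (10 MB), 13 MB left
memory block 5: place P15 (15 MB), 7 MB left
memory block 10: place P16 (21 MB), 43 MB left
memory block 10: place P17 (17 MB), 26 MB left
memory block 10: place P18 (20 MB), 6 MB left

10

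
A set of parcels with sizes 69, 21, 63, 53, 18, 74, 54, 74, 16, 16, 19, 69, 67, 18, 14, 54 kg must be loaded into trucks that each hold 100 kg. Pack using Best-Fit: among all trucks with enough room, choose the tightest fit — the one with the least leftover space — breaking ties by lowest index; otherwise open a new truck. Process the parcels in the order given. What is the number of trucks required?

9

69 kg → truck 1 (remaining 31 kg)
21 kg → truck 1 (remaining 10 kg)
63 kg → truck 2 (remaining 37 kg)
53 kg → truck 3 (remaining 47 kg)
18 kg → truck 2 (remaining 19 kg)
74 kg → truck 4 (remaining 26 kg)
54 kg → truck 5 (remaining 46 kg)
74 kg → truck 6 (remaining 26 kg)
16 kg → truck 2 (remaining 3 kg)
16 kg → truck 4 (remaining 10 kg)
19 kg → truck 6 (remaining 7 kg)
69 kg → truck 7 (remaining 31 kg)
67 kg → truck 8 (remaining 33 kg)
18 kg → truck 7 (remaining 13 kg)
14 kg → truck 8 (remaining 19 kg)
54 kg → truck 9 (remaining 46 kg)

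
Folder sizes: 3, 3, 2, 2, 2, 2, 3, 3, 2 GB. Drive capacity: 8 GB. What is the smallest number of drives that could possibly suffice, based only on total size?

3

Total size = 3 + 3 + 2 + 2 + 2 + 2 + 3 + 3 + 2 = 22 GB.
⌈22 / 8⌉ = 3.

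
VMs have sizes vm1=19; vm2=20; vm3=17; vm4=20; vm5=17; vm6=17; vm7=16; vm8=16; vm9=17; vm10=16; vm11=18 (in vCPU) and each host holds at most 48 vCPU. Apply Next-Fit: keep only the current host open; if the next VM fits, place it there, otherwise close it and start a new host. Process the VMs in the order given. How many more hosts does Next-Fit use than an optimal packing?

1

Next-Fit: [19,20] [17,20] [17,17] [16,16] [17,16] [18] → 6 hosts.
Total size 193 vCPU; any packing needs at least ⌈193/48⌉ = 5 hosts.
An optimal packing achieves that bound: [20,20] [19,18] [17,17] [17,17] [16,16,16] → 5 hosts.
Excess: 6 − 5 = 1.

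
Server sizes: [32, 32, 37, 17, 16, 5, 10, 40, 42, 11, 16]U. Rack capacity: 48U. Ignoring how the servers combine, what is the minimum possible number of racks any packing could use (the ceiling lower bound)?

Total size = 32 + 32 + 37 + 17 + 16 + 5 + 10 + 40 + 42 + 11 + 16 = 258U.
⌈258 / 48⌉ = 6.

6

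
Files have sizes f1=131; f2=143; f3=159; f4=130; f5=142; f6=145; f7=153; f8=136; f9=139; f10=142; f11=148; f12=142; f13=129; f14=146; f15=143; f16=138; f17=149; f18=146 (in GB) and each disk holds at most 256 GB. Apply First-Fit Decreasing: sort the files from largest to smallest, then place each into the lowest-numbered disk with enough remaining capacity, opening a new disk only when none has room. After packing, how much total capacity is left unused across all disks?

Sorted descending: 159, 153, 149, 148, 146, 146, 145, 143, 143, 142, 142, 142, 139, 138, 136, 131, 130, 129.
159 GB → disk 1 (remaining 97 GB)
153 GB → disk 2 (remaining 103 GB)
149 GB → disk 3 (remaining 107 GB)
148 GB → disk 4 (remaining 108 GB)
146 GB → disk 5 (remaining 110 GB)
146 GB → disk 6 (remaining 110 GB)
145 GB → disk 7 (remaining 111 GB)
143 GB → disk 8 (remaining 113 GB)
143 GB → disk 9 (remaining 113 GB)
142 GB → disk 10 (remaining 114 GB)
142 GB → disk 11 (remaining 114 GB)
142 GB → disk 12 (remaining 114 GB)
139 GB → disk 13 (remaining 117 GB)
138 GB → disk 14 (remaining 118 GB)
136 GB → disk 15 (remaining 120 GB)
131 GB → disk 16 (remaining 125 GB)
130 GB → disk 17 (remaining 126 GB)
129 GB → disk 18 (remaining 127 GB)
18 disks × 256 GB = 4608 GB; used 2561 GB; unused 2047 GB.

2047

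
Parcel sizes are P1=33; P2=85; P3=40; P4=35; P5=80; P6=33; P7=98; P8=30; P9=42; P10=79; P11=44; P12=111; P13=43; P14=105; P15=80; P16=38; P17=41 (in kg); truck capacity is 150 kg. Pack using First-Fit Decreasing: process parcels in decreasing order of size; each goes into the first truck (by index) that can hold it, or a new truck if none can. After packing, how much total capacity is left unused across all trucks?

183

Sorted descending: 111, 105, 98, 85, 80, 80, 79, 44, 43, 42, 41, 40, 38, 35, 33, 33, 30.
truck 1: place 111 kg, 39 kg left
truck 2: place 105 kg, 45 kg left
truck 3: place 98 kg, 52 kg left
truck 4: place 85 kg, 65 kg left
truck 5: place 80 kg, 70 kg left
truck 6: place 80 kg, 70 kg left
truck 7: place 79 kg, 71 kg left
truck 2: place 44 kg, 1 kg left
truck 3: place 43 kg, 9 kg left
truck 4: place 42 kg, 23 kg left
truck 5: place 41 kg, 29 kg left
truck 6: place 40 kg, 30 kg left
truck 1: place 38 kg, 1 kg left
truck 7: place 35 kg, 36 kg left
truck 7: place 33 kg, 3 kg left
truck 8: place 33 kg, 117 kg left
truck 6: place 30 kg, 0 kg left
8 trucks × 150 kg = 1200 kg; used 1017 kg; unused 183 kg.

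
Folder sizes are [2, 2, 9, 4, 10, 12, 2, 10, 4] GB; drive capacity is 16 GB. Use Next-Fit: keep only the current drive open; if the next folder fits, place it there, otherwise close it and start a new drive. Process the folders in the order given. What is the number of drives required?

4 drives

drive 1: place 2 GB, 14 GB left
drive 1: place 2 GB, 12 GB left
drive 1: place 9 GB, 3 GB left
drive 2: place 4 GB, 12 GB left
drive 2: place 10 GB, 2 GB left
drive 3: place 12 GB, 4 GB left
drive 3: place 2 GB, 2 GB left
drive 4: place 10 GB, 6 GB left
drive 4: place 4 GB, 2 GB left
Final drives: [2,2,9] [4,10] [12,2] [10,4].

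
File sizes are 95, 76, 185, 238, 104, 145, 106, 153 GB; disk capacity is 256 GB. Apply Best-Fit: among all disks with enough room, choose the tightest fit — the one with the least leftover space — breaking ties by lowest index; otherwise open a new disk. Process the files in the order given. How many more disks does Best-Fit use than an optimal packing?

Best-Fit: [95,76] [185] [238] [104,145] [106] [153] → 6 disks.
Total size 1102 GB; any packing needs at least ⌈1102/256⌉ = 5 disks.
An optimal packing achieves that bound: [238] [185] [153,95] [145,106] [104,76] → 5 disks.
Excess: 6 − 5 = 1.

1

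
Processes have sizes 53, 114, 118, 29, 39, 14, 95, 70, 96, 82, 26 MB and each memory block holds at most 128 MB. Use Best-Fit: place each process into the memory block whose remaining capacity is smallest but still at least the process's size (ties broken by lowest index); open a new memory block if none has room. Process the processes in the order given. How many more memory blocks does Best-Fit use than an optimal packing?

1

Best-Fit: [53,29,39] [114,14] [118] [95] [70] [96,26] [82] → 7 memory blocks.
Total size 736 MB; any packing needs at least ⌈736/128⌉ = 6 memory blocks.
An optimal packing achieves that bound: [118] [114,14] [96,29] [95,26] [82,39] [70,53] → 6 memory blocks.
Excess: 7 − 6 = 1.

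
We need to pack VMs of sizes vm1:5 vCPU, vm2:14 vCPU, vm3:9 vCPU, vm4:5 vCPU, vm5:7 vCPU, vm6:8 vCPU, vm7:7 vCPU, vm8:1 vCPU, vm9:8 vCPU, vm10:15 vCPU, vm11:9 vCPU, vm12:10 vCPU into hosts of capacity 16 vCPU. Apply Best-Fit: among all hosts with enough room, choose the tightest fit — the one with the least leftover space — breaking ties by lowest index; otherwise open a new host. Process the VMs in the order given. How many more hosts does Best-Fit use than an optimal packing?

Best-Fit: [5,9] [14] [5,7] [8,7,1] [8] [15] [9] [10] → 8 hosts.
Total size 98 vCPU; any packing needs at least ⌈98/16⌉ = 7 hosts.
An optimal packing achieves that bound: [15,1] [14] [10,5] [9,7] [9,7] [8,8] [5] → 7 hosts.
Excess: 8 − 7 = 1.

1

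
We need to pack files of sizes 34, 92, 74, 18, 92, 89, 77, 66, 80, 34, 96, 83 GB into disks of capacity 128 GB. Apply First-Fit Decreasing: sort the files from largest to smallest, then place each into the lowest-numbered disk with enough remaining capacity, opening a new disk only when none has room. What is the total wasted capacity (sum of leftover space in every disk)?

317

Sorted descending: 96, 92, 92, 89, 83, 80, 77, 74, 66, 34, 34, 18.
Put 96 GB in disk 1; 32 GB remain.
Put 92 GB in disk 2; 36 GB remain.
Put 92 GB in disk 3; 36 GB remain.
Put 89 GB in disk 4; 39 GB remain.
Put 83 GB in disk 5; 45 GB remain.
Put 80 GB in disk 6; 48 GB remain.
Put 77 GB in disk 7; 51 GB remain.
Put 74 GB in disk 8; 54 GB remain.
Put 66 GB in disk 9; 62 GB remain.
Put 34 GB in disk 2; 2 GB remain.
Put 34 GB in disk 3; 2 GB remain.
Put 18 GB in disk 1; 14 GB remain.
9 disks × 128 GB = 1152 GB; used 835 GB; unused 317 GB.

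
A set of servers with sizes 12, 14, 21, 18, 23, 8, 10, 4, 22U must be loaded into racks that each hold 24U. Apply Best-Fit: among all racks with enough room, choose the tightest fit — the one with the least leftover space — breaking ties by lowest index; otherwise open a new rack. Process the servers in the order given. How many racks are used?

Put 12U in rack 1; 12U remain.
Put 14U in rack 2; 10U remain.
Put 21U in rack 3; 3U remain.
Put 18U in rack 4; 6U remain.
Put 23U in rack 5; 1U remain.
Put 8U in rack 2; 2U remain.
Put 10U in rack 1; 2U remain.
Put 4U in rack 4; 2U remain.
Put 22U in rack 6; 2U remain.

6 racks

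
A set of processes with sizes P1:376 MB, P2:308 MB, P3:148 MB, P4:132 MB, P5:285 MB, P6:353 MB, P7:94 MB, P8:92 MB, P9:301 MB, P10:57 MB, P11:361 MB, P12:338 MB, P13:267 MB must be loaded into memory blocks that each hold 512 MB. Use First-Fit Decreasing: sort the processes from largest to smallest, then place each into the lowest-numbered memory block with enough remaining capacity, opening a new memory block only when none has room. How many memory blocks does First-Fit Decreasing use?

Sorted descending: 376, 361, 353, 338, 308, 301, 285, 267, 148, 132, 94, 92, 57.
Put 376 MB in memory block 1; 136 MB remain.
Put 361 MB in memory block 2; 151 MB remain.
Put 353 MB in memory block 3; 159 MB remain.
Put 338 MB in memory block 4; 174 MB remain.
Put 308 MB in memory block 5; 204 MB remain.
Put 301 MB in memory block 6; 211 MB remain.
Put 285 MB in memory block 7; 227 MB remain.
Put 267 MB in memory block 8; 245 MB remain.
Put 148 MB in memory block 2; 3 MB remain.
Put 132 MB in memory block 1; 4 MB remain.
Put 94 MB in memory block 3; 65 MB remain.
Put 92 MB in memory block 4; 82 MB remain.
Put 57 MB in memory block 3; 8 MB remain.
Final memory blocks: [376,132] [361,148] [353,94,57] [338,92] [308] [301] [285] [267].

8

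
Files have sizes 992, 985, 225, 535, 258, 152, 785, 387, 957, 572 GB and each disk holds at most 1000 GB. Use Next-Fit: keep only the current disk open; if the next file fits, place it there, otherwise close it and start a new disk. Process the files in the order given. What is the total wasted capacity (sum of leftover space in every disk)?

2152

disk 1: place 992 GB, 8 GB left
disk 2: place 985 GB, 15 GB left
disk 3: place 225 GB, 775 GB left
disk 3: place 535 GB, 240 GB left
disk 4: place 258 GB, 742 GB left
disk 4: place 152 GB, 590 GB left
disk 5: place 785 GB, 215 GB left
disk 6: place 387 GB, 613 GB left
disk 7: place 957 GB, 43 GB left
disk 8: place 572 GB, 428 GB left
8 disks × 1000 GB = 8000 GB; used 5848 GB; unused 2152 GB.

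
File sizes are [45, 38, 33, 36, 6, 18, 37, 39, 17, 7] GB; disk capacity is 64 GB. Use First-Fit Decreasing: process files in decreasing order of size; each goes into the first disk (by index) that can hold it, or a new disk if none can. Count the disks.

Sorted descending: 45, 39, 38, 37, 36, 33, 18, 17, 7, 6.
45 GB → disk 1 (remaining 19 GB)
39 GB → disk 2 (remaining 25 GB)
38 GB → disk 3 (remaining 26 GB)
37 GB → disk 4 (remaining 27 GB)
36 GB → disk 5 (remaining 28 GB)
33 GB → disk 6 (remaining 31 GB)
18 GB → disk 1 (remaining 1 GB)
17 GB → disk 2 (remaining 8 GB)
7 GB → disk 2 (remaining 1 GB)
6 GB → disk 3 (remaining 20 GB)

6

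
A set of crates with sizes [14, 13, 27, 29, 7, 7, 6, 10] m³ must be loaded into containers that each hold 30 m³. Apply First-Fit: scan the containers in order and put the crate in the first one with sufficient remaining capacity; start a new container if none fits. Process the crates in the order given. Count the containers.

container 1: place 14 m³, 16 m³ left
container 1: place 13 m³, 3 m³ left
container 2: place 27 m³, 3 m³ left
container 3: place 29 m³, 1 m³ left
container 4: place 7 m³, 23 m³ left
container 4: place 7 m³, 16 m³ left
container 4: place 6 m³, 10 m³ left
container 4: place 10 m³, 0 m³ left

4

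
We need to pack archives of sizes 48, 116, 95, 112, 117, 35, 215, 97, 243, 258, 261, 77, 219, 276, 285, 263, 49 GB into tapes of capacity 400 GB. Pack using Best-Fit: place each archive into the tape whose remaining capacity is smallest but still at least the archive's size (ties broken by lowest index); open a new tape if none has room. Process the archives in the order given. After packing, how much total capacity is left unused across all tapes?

tape 1: place 48 GB, 352 GB left
tape 1: place 116 GB, 236 GB left
tape 1: place 95 GB, 141 GB left
tape 1: place 112 GB, 29 GB left
tape 2: place 117 GB, 283 GB left
tape 2: place 35 GB, 248 GB left
tape 2: place 215 GB, 33 GB left
tape 3: place 97 GB, 303 GB left
tape 3: place 243 GB, 60 GB left
tape 4: place 258 GB, 142 GB left
tape 5: place 261 GB, 139 GB left
tape 5: place 77 GB, 62 GB left
tape 6: place 219 GB, 181 GB left
tape 7: place 276 GB, 124 GB left
tape 8: place 285 GB, 115 GB left
tape 9: place 263 GB, 137 GB left
tape 3: place 49 GB, 11 GB left
9 tapes × 400 GB = 3600 GB; used 2766 GB; unused 834 GB.

834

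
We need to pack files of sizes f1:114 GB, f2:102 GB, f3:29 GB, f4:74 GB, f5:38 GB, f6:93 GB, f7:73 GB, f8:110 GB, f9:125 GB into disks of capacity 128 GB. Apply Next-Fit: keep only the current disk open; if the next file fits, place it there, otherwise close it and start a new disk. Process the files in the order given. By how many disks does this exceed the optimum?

1

Next-Fit: [114] [102] [29,74] [38] [93] [73] [110] [125] → 8 disks.
7 files exceed 64 GB (half the capacity), and no two of those can share a disk, so at least 7 disks are needed.
An optimal packing achieves that bound: [125] [114] [110] [102] [93,29] [74,38] [73] → 7 disks.
Excess: 8 − 7 = 1.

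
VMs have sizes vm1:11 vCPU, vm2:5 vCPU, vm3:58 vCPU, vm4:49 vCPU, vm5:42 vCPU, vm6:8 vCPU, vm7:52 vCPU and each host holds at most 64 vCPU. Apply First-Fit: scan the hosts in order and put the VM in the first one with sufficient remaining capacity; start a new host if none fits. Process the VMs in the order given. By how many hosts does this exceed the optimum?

0

First-Fit: [11,5,42] [58] [49,8] [52] → 4 hosts.
Total size 225 vCPU; any packing needs at least ⌈225/64⌉ = 4 hosts.
So 4 is already optimal.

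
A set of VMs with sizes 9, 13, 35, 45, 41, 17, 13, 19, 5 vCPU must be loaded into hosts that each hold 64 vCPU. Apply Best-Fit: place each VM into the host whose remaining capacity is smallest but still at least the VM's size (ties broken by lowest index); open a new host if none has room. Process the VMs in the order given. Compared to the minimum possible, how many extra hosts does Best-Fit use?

Best-Fit: [9,13,35,5] [45,17] [41,13] [19] → 4 hosts.
Total size 197 vCPU; any packing needs at least ⌈197/64⌉ = 4 hosts.
So 4 is already optimal.

0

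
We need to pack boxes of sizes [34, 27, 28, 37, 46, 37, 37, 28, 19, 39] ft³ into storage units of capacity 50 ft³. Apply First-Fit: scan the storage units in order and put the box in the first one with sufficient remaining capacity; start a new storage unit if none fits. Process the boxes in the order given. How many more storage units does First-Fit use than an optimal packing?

0

First-Fit: [34] [27,19] [28] [37] [46] [37] [37] [28] [39] → 9 storage units.
9 boxes exceed 25 ft³ (half the capacity), and no two of those can share a storage unit, so at least 9 storage units are needed.
So 9 is already optimal.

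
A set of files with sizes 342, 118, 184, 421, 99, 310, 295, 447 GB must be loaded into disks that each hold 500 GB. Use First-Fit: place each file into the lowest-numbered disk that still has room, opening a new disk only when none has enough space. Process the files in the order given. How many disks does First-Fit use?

342 GB → disk 1 (remaining 158 GB)
118 GB → disk 1 (remaining 40 GB)
184 GB → disk 2 (remaining 316 GB)
421 GB → disk 3 (remaining 79 GB)
99 GB → disk 2 (remaining 217 GB)
310 GB → disk 4 (remaining 190 GB)
295 GB → disk 5 (remaining 205 GB)
447 GB → disk 6 (remaining 53 GB)
Final disks: [342,118] [184,99] [421] [310] [295] [447].

6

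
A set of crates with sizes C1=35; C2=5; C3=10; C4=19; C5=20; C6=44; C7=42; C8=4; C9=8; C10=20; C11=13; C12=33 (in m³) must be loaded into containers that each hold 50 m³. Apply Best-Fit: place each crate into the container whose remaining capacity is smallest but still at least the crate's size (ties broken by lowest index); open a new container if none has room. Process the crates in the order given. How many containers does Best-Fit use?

6

C1 (35 m³) → container 1 (remaining 15 m³)
C2 (5 m³) → container 1 (remaining 10 m³)
C3 (10 m³) → container 1 (remaining 0 m³)
C4 (19 m³) → container 2 (remaining 31 m³)
C5 (20 m³) → container 2 (remaining 11 m³)
C6 (44 m³) → container 3 (remaining 6 m³)
C7 (42 m³) → container 4 (remaining 8 m³)
C8 (4 m³) → container 3 (remaining 2 m³)
C9 (8 m³) → container 4 (remaining 0 m³)
C10 (20 m³) → container 5 (remaining 30 m³)
C11 (13 m³) → container 5 (remaining 17 m³)
C12 (33 m³) → container 6 (remaining 17 m³)
Final containers: [35,5,10] [19,20] [44,4] [42,8] [20,13] [33].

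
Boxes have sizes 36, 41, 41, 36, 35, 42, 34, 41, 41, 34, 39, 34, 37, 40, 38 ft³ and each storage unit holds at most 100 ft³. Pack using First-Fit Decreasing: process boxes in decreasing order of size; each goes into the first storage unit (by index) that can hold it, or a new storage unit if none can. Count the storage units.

8

Sorted descending: 42, 41, 41, 41, 41, 40, 39, 38, 37, 36, 36, 35, 34, 34, 34.
42 ft³ → storage unit 1 (remaining 58 ft³)
41 ft³ → storage unit 1 (remaining 17 ft³)
41 ft³ → storage unit 2 (remaining 59 ft³)
41 ft³ → storage unit 2 (remaining 18 ft³)
41 ft³ → storage unit 3 (remaining 59 ft³)
40 ft³ → storage unit 3 (remaining 19 ft³)
39 ft³ → storage unit 4 (remaining 61 ft³)
38 ft³ → storage unit 4 (remaining 23 ft³)
37 ft³ → storage unit 5 (remaining 63 ft³)
36 ft³ → storage unit 5 (remaining 27 ft³)
36 ft³ → storage unit 6 (remaining 64 ft³)
35 ft³ → storage unit 6 (remaining 29 ft³)
34 ft³ → storage unit 7 (remaining 66 ft³)
34 ft³ → storage unit 7 (remaining 32 ft³)
34 ft³ → storage unit 8 (remaining 66 ft³)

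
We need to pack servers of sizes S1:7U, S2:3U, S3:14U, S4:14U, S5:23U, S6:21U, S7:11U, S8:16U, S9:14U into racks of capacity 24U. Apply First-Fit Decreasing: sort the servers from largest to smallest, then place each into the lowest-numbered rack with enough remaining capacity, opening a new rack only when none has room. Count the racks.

Sorted descending: 23, 21, 16, 14, 14, 14, 11, 7, 3.
rack 1: place 23U, 1U left
rack 2: place 21U, 3U left
rack 3: place 16U, 8U left
rack 4: place 14U, 10U left
rack 5: place 14U, 10U left
rack 6: place 14U, 10U left
rack 7: place 11U, 13U left
rack 3: place 7U, 1U left
rack 2: place 3U, 0U left
Final racks: [23] [21,3] [16,7] [14] [14] [14] [11].

7 racks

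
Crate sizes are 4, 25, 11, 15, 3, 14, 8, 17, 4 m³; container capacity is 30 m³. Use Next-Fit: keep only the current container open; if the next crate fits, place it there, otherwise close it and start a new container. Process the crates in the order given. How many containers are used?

container 1: place 4 m³, 26 m³ left
container 1: place 25 m³, 1 m³ left
container 2: place 11 m³, 19 m³ left
container 2: place 15 m³, 4 m³ left
container 2: place 3 m³, 1 m³ left
container 3: place 14 m³, 16 m³ left
container 3: place 8 m³, 8 m³ left
container 4: place 17 m³, 13 m³ left
container 4: place 4 m³, 9 m³ left

4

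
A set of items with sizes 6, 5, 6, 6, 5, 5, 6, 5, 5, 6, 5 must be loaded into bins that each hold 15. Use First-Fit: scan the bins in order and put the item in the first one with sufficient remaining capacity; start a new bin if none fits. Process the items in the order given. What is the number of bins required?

5

bin 1: place 6, 9 left
bin 1: place 5, 4 left
bin 2: place 6, 9 left
bin 2: place 6, 3 left
bin 3: place 5, 10 left
bin 3: place 5, 5 left
bin 4: place 6, 9 left
bin 3: place 5, 0 left
bin 4: place 5, 4 left
bin 5: place 6, 9 left
bin 5: place 5, 4 left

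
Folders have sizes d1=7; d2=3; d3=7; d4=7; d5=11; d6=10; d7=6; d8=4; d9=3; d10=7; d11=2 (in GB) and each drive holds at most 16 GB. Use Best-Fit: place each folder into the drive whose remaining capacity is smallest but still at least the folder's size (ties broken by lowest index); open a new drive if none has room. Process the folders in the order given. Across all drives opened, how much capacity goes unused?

drive 1: place d1 (7 GB), 9 GB left
drive 1: place d2 (3 GB), 6 GB left
drive 2: place d3 (7 GB), 9 GB left
drive 2: place d4 (7 GB), 2 GB left
drive 3: place d5 (11 GB), 5 GB left
drive 4: place d6 (10 GB), 6 GB left
drive 1: place d7 (6 GB), 0 GB left
drive 3: place d8 (4 GB), 1 GB left
drive 4: place d9 (3 GB), 3 GB left
drive 5: place d10 (7 GB), 9 GB left
drive 2: place d11 (2 GB), 0 GB left
5 drives × 16 GB = 80 GB; used 67 GB; unused 13 GB.

13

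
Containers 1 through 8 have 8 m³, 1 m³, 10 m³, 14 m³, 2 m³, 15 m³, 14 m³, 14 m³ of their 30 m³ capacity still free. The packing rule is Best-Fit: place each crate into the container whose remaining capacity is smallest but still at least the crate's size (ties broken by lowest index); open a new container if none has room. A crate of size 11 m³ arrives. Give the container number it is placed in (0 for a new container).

4

Containers with room: container 4 (14 m³), container 6 (15 m³), container 7 (14 m³), container 8 (14 m³).
Tightest fit is container 4 with 14 m³ free.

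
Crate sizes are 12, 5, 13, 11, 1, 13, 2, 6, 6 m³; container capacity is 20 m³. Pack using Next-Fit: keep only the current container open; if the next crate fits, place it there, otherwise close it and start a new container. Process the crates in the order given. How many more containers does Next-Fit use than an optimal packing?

Next-Fit: [12,5] [13] [11,1] [13,2] [6,6] → 5 containers.
Total size 69 m³; any packing needs at least ⌈69/20⌉ = 4 containers.
An optimal packing achieves that bound: [13,6,1] [13,6] [12,5,2] [11] → 4 containers.
Excess: 5 − 4 = 1.

1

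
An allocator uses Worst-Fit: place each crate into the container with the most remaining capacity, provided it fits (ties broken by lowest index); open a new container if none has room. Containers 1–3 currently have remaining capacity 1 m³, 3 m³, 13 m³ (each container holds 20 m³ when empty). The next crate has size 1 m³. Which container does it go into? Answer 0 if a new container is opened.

Containers with room: container 1 (1 m³), container 2 (3 m³), container 3 (13 m³).
Most room is container 3 with 13 m³ free.

3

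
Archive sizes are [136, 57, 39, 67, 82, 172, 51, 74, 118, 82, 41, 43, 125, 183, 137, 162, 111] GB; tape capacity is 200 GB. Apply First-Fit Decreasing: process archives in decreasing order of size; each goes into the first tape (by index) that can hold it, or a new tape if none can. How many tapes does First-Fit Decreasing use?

9 tapes

Sorted descending: 183, 172, 162, 137, 136, 125, 118, 111, 82, 82, 74, 67, 57, 51, 43, 41, 39.
tape 1: place 183 GB, 17 GB left
tape 2: place 172 GB, 28 GB left
tape 3: place 162 GB, 38 GB left
tape 4: place 137 GB, 63 GB left
tape 5: place 136 GB, 64 GB left
tape 6: place 125 GB, 75 GB left
tape 7: place 118 GB, 82 GB left
tape 8: place 111 GB, 89 GB left
tape 7: place 82 GB, 0 GB left
tape 8: place 82 GB, 7 GB left
tape 6: place 74 GB, 1 GB left
tape 9: place 67 GB, 133 GB left
tape 4: place 57 GB, 6 GB left
tape 5: place 51 GB, 13 GB left
tape 9: place 43 GB, 90 GB left
tape 9: place 41 GB, 49 GB left
tape 9: place 39 GB, 10 GB left
Final tapes: [183] [172] [162] [137,57] [136,51] [125,74] [118,82] [111,82] [67,43,41,39].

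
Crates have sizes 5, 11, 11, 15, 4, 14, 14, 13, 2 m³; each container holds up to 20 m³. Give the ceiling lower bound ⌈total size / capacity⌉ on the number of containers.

Total size = 5 + 11 + 11 + 15 + 4 + 14 + 14 + 13 + 2 = 89 m³.
⌈89 / 20⌉ = 5.

5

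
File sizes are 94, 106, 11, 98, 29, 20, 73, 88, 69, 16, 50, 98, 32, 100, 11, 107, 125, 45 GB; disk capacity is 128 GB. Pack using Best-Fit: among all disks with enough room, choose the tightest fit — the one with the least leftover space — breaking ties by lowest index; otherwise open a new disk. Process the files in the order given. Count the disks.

11 disks

Put 94 GB in disk 1; 34 GB remain.
Put 106 GB in disk 2; 22 GB remain.
Put 11 GB in disk 2; 11 GB remain.
Put 98 GB in disk 3; 30 GB remain.
Put 29 GB in disk 3; 1 GB remain.
Put 20 GB in disk 1; 14 GB remain.
Put 73 GB in disk 4; 55 GB remain.
Put 88 GB in disk 5; 40 GB remain.
Put 69 GB in disk 6; 59 GB remain.
Put 16 GB in disk 5; 24 GB remain.
Put 50 GB in disk 4; 5 GB remain.
Put 98 GB in disk 7; 30 GB remain.
Put 32 GB in disk 6; 27 GB remain.
Put 100 GB in disk 8; 28 GB remain.
Put 11 GB in disk 2; 0 GB remain.
Put 107 GB in disk 9; 21 GB remain.
Put 125 GB in disk 10; 3 GB remain.
Put 45 GB in disk 11; 83 GB remain.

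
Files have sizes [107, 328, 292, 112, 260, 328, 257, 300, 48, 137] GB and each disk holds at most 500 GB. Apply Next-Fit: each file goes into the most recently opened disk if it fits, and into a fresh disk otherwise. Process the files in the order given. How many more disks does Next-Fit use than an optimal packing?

0

Next-Fit: [107,328] [292,112] [260] [328] [257] [300,48,137] → 6 disks.
6 files exceed 250 GB (half the capacity), and no two of those can share a disk, so at least 6 disks are needed.
So 6 is already optimal.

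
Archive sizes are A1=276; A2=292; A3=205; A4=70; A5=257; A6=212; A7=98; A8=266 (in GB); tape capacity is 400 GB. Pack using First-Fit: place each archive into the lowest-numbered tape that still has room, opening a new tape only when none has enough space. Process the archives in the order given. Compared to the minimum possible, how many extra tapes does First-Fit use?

0

First-Fit: [276,70] [292,98] [205] [257] [212] [266] → 6 tapes.
6 archives exceed 200 GB (half the capacity), and no two of those can share a tape, so at least 6 tapes are needed.
So 6 is already optimal.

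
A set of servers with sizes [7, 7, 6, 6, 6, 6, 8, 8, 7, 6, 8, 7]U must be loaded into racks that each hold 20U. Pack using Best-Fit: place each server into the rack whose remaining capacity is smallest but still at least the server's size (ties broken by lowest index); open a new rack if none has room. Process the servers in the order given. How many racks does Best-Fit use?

7U → rack 1 (remaining 13U)
7U → rack 1 (remaining 6U)
6U → rack 1 (remaining 0U)
6U → rack 2 (remaining 14U)
6U → rack 2 (remaining 8U)
6U → rack 2 (remaining 2U)
8U → rack 3 (remaining 12U)
8U → rack 3 (remaining 4U)
7U → rack 4 (remaining 13U)
6U → rack 4 (remaining 7U)
8U → rack 5 (remaining 12U)
7U → rack 4 (remaining 0U)
Final racks: [7,7,6] [6,6,6] [8,8] [7,6,7] [8].

5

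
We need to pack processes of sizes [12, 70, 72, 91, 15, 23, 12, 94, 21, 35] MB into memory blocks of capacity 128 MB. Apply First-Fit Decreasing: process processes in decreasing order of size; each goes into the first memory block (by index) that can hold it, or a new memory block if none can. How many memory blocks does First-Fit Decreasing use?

4 memory blocks

Sorted descending: 94, 91, 72, 70, 35, 23, 21, 15, 12, 12.
memory block 1: place 94 MB, 34 MB left
memory block 2: place 91 MB, 37 MB left
memory block 3: place 72 MB, 56 MB left
memory block 4: place 70 MB, 58 MB left
memory block 2: place 35 MB, 2 MB left
memory block 1: place 23 MB, 11 MB left
memory block 3: place 21 MB, 35 MB left
memory block 3: place 15 MB, 20 MB left
memory block 3: place 12 MB, 8 MB left
memory block 4: place 12 MB, 46 MB left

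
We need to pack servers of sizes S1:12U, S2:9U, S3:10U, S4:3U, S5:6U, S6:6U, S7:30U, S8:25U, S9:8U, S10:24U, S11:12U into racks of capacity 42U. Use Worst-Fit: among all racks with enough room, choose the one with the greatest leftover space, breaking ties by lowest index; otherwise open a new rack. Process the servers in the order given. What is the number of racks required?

Put S1 (12U) in rack 1; 30U remain.
Put S2 (9U) in rack 1; 21U remain.
Put S3 (10U) in rack 1; 11U remain.
Put S4 (3U) in rack 1; 8U remain.
Put S5 (6U) in rack 1; 2U remain.
Put S6 (6U) in rack 2; 36U remain.
Put S7 (30U) in rack 2; 6U remain.
Put S8 (25U) in rack 3; 17U remain.
Put S9 (8U) in rack 3; 9U remain.
Put S10 (24U) in rack 4; 18U remain.
Put S11 (12U) in rack 4; 6U remain.
Final racks: [12,9,10,3,6] [6,30] [25,8] [24,12].

4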